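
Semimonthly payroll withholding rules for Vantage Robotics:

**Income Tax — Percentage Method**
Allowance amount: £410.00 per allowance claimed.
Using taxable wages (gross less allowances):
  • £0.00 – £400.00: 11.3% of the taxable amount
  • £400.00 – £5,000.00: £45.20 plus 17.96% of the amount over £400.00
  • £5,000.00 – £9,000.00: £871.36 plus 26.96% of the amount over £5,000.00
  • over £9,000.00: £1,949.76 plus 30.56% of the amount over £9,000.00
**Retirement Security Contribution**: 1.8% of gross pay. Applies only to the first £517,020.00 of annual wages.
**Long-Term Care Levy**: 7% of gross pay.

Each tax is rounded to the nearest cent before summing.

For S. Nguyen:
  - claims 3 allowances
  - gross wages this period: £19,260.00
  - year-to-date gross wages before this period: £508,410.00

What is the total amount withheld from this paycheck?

Income Tax: taxable = £19,260.00 − 3×£410.00 = £18,030.00
  £1,949.76 + 30.56% × (£18,030.00 − £9,000.00) = £1,949.76 + 30.56% × £9,030.00 = £4,709.33
Retirement Security Contribution: cap £517,020.00 − YTD £508,410.00 = £8,610.00 subject; 1.8% × £8,610.00 = £154.98
Long-Term Care Levy: 7% × £19,260.00 = £1,348.20
Total: £4,709.33 + £154.98 + £1,348.20 = £6,212.51

£6,212.51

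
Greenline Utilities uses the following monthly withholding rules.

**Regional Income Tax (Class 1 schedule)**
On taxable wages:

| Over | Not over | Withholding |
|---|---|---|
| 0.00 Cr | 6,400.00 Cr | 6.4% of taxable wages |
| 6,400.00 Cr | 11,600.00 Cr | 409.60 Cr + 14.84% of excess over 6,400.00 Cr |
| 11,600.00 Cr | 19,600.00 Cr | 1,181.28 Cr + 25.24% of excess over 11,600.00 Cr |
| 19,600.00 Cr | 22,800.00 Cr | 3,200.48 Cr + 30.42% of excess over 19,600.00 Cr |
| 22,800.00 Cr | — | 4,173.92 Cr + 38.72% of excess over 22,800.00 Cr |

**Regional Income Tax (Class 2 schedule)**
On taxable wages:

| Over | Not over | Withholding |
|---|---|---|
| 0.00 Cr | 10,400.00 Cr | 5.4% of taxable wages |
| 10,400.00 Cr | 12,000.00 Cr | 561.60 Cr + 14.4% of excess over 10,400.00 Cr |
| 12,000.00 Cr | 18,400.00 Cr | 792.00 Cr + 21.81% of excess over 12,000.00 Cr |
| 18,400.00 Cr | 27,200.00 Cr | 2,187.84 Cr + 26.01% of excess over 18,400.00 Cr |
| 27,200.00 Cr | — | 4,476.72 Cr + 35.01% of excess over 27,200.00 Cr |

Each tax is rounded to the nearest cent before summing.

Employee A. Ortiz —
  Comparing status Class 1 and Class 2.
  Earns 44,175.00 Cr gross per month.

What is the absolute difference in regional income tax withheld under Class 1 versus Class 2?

Regional Income Tax (Class 1): taxable = 44,175.00 Cr
  4,173.92 Cr + 38.72% × (44,175.00 Cr − 22,800.00 Cr) = 4,173.92 Cr + 38.72% × 21,375.00 Cr = 12,450.32 Cr
Regional Income Tax (Class 2): taxable = 44,175.00 Cr
  4,476.72 Cr + 35.01% × (44,175.00 Cr − 27,200.00 Cr) = 4,476.72 Cr + 35.01% × 16,975.00 Cr = 10,419.67 Cr
Difference: |12,450.32 Cr − 10,419.67 Cr| = 2,030.65 Cr (higher under Class 1)

2,030.65 Cr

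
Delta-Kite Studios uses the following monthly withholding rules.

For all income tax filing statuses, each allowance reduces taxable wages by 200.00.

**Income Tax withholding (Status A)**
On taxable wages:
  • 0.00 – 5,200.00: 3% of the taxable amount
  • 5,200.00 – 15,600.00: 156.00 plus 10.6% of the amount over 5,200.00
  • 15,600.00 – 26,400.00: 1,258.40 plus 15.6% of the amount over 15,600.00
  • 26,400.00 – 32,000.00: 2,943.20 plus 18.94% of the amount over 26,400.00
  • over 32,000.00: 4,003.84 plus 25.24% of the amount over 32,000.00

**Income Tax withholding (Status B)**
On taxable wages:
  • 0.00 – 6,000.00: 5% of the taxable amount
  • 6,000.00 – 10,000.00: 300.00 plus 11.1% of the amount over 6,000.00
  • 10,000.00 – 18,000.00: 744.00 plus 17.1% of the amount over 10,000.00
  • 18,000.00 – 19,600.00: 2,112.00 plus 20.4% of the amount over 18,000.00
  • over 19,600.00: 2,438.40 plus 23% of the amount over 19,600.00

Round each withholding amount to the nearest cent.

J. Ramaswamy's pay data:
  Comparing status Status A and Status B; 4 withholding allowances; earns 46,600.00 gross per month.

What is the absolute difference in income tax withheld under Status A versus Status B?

977.44

Income Tax (Status A): taxable = 46,600.00 − 4×200.00 = 45,800.00
  4,003.84 + 25.24% × (45,800.00 − 32,000.00) = 4,003.84 + 25.24% × 13,800.00 = 7,486.96
Income Tax (Status B): taxable = 46,600.00 − 4×200.00 = 45,800.00
  2,438.40 + 23% × (45,800.00 − 19,600.00) = 2,438.40 + 23% × 26,200.00 = 8,464.40
Difference: |7,486.96 − 8,464.40| = 977.44 (higher under Status B)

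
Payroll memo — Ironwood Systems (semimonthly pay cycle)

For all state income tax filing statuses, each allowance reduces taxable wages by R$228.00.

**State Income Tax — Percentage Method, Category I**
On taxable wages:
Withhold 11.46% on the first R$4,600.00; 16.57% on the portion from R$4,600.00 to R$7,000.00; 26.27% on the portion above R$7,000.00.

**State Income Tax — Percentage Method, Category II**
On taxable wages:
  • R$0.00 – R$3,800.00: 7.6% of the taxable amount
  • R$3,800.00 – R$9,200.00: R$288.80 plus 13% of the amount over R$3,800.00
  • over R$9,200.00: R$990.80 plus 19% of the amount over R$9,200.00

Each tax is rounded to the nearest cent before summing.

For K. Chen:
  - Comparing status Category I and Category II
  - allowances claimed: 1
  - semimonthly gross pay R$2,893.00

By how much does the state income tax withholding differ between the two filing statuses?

R$102.87

State Income Tax (Category I): taxable = R$2,893.00 − 1×R$228.00 = R$2,665.00
  11.46% × R$2,665.00 = R$305.41
State Income Tax (Category II): taxable = R$2,893.00 − 1×R$228.00 = R$2,665.00
  7.6% × R$2,665.00 = R$202.54
Difference: |R$305.41 − R$202.54| = R$102.87 (higher under Category I)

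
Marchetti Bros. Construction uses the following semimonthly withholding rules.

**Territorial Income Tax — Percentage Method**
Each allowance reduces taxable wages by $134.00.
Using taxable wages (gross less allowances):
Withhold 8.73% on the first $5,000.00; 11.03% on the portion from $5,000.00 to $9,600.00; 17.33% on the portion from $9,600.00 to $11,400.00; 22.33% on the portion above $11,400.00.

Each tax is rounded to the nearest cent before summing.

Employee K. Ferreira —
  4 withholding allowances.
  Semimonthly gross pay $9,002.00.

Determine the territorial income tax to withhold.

$818.80

Territorial Income Tax: taxable = $9,002.00 − 4×$134.00 = $8,466.00
  $436.50 + 11.03% × ($8,466.00 − $5,000.00) = $436.50 + 11.03% × $3,466.00 = $818.80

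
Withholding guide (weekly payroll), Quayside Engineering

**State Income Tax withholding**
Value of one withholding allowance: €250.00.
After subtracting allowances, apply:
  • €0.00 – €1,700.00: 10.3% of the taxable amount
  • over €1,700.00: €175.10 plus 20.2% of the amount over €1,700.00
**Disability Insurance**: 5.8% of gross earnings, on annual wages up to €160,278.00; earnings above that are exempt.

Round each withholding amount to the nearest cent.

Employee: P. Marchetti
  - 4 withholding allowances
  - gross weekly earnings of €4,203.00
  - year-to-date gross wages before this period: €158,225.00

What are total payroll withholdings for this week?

€597.78

State Income Tax: taxable = €4,203.00 − 4×€250.00 = €3,203.00
  €175.10 + 20.2% × (€3,203.00 − €1,700.00) = €175.10 + 20.2% × €1,503.00 = €478.71
Disability Insurance: cap €160,278.00 − YTD €158,225.00 = €2,053.00 subject; 5.8% × €2,053.00 = €119.07
Total: €478.71 + €119.07 = €597.78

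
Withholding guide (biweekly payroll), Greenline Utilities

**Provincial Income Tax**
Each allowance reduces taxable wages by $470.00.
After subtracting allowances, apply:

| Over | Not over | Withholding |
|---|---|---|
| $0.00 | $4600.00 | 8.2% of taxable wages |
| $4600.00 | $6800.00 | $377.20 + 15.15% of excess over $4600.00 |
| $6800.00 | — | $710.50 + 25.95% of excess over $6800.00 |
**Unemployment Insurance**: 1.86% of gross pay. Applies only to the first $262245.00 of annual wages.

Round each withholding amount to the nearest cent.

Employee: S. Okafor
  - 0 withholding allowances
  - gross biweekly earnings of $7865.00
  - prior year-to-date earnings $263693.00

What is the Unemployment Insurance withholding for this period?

Unemployment Insurance: YTD $263693.00 ≥ cap $262245.00 → $0.00

$0.00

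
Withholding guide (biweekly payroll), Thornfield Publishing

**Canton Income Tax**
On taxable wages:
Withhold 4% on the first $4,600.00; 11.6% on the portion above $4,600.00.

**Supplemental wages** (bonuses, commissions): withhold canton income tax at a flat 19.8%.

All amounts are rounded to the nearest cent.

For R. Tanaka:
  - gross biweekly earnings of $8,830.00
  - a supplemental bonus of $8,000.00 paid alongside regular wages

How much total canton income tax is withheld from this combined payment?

Canton Income Tax: taxable = $8,830.00
  $184.00 + 11.6% × ($8,830.00 − $4,600.00) = $184.00 + 11.6% × $4,230.00 = $674.68
Supplemental (19.8% flat on bonus): 19.8% × $8,000.00 = $1,584.00
Total canton income tax: $674.68 + $1,584.00 = $2,258.68

$2,258.68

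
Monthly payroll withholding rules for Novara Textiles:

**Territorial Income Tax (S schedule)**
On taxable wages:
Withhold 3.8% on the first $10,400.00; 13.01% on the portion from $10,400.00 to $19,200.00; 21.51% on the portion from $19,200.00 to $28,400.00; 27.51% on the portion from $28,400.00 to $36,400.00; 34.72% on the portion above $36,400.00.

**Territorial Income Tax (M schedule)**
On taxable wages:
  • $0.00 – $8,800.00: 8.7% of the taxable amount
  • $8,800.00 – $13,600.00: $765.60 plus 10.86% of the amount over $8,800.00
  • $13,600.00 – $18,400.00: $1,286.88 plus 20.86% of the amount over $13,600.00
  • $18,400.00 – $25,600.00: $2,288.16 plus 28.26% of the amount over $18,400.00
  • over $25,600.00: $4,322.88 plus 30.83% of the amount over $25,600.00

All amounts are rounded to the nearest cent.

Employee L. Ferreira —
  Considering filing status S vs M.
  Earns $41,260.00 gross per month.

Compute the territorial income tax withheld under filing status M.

$9,150.86

Territorial Income Tax (M): taxable = $41,260.00
  $4,322.88 + 30.83% × ($41,260.00 − $25,600.00) = $4,322.88 + 30.83% × $15,660.00 = $9,150.86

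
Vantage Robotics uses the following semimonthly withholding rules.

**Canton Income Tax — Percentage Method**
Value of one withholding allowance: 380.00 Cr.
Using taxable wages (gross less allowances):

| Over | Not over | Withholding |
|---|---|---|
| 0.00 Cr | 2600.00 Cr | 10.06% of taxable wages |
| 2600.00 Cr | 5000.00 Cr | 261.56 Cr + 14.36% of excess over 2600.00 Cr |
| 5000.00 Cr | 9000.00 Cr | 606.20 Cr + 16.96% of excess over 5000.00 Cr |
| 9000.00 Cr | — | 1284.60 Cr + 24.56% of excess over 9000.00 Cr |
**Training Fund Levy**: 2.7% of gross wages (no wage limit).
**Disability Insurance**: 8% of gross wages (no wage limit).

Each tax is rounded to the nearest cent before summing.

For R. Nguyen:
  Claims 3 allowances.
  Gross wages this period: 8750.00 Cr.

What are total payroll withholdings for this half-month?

1985.11 Cr

Canton Income Tax: taxable = 8750.00 Cr − 3×380.00 Cr = 7610.00 Cr
  606.20 Cr + 16.96% × (7610.00 Cr − 5000.00 Cr) = 606.20 Cr + 16.96% × 2610.00 Cr = 1048.86 Cr
Training Fund Levy: 2.7% × 8750.00 Cr = 236.25 Cr
Disability Insurance: 8% × 8750.00 Cr = 700.00 Cr
Total: 1048.86 Cr + 236.25 Cr + 700.00 Cr = 1985.11 Cr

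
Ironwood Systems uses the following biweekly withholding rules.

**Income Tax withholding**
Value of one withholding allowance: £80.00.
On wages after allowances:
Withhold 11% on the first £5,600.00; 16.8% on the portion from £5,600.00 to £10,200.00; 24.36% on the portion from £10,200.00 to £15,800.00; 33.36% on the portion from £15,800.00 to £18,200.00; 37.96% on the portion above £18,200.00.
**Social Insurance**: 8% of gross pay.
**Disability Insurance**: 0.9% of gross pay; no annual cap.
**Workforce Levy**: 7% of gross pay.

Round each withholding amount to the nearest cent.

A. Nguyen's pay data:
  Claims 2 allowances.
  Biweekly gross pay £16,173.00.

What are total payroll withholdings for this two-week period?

£5,395.53

Income Tax: taxable = £16,173.00 − 2×£80.00 = £16,013.00
  £2,752.96 + 33.36% × (£16,013.00 − £15,800.00) = £2,752.96 + 33.36% × £213.00 = £2,824.02
Social Insurance: 8% × £16,173.00 = £1,293.84
Disability Insurance: 0.9% × £16,173.00 = £145.56
Workforce Levy: 7% × £16,173.00 = £1,132.11
Total: £2,824.02 + £1,293.84 + £145.56 + £1,132.11 = £5,395.53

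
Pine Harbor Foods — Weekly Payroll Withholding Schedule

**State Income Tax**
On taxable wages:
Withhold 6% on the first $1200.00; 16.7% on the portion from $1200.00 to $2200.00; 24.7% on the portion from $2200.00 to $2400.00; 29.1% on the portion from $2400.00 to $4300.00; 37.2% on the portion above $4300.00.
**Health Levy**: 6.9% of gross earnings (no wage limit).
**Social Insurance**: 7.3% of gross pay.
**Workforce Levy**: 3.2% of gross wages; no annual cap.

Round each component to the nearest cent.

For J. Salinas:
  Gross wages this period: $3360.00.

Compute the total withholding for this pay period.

$1152.40

State Income Tax: taxable = $3360.00
  $288.40 + 29.1% × ($3360.00 − $2400.00) = $288.40 + 29.1% × $960.00 = $567.76
Health Levy: 6.9% × $3360.00 = $231.84
Social Insurance: 7.3% × $3360.00 = $245.28
Workforce Levy: 3.2% × $3360.00 = $107.52
Total: $567.76 + $231.84 + $245.28 + $107.52 = $1152.40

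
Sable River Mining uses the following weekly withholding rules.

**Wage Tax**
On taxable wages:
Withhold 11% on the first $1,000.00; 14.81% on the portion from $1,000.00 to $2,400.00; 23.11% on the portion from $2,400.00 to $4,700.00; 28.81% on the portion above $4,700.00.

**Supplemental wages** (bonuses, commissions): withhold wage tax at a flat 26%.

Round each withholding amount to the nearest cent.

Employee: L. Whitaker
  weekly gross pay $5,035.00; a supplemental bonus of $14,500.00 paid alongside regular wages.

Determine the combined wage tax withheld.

$4,715.38

Wage Tax: taxable = $5,035.00
  $848.87 + 28.81% × ($5,035.00 − $4,700.00) = $848.87 + 28.81% × $335.00 = $945.38
Supplemental (26% flat on bonus): 26% × $14,500.00 = $3,770.00
Total wage tax: $945.38 + $3,770.00 = $4,715.38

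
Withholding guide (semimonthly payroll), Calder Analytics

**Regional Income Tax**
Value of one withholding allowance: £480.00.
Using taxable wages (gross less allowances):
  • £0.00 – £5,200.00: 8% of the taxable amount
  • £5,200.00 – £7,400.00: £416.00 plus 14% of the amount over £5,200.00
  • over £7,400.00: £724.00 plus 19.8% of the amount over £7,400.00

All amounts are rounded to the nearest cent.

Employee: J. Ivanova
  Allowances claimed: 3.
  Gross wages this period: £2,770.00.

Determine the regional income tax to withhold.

£106.40

Regional Income Tax: taxable = £2,770.00 − 3×£480.00 = £1,330.00
  8% × £1,330.00 = £106.40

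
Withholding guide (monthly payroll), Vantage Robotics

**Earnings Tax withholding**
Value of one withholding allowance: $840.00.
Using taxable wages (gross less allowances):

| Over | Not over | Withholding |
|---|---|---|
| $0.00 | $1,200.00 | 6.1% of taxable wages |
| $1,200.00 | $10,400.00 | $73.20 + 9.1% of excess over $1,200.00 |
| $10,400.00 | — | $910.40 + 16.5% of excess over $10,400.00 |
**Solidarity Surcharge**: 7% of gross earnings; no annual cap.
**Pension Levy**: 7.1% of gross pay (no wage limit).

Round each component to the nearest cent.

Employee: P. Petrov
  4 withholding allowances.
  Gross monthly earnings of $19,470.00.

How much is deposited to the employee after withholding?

$14,872.18

Earnings Tax: taxable = $19,470.00 − 4×$840.00 = $16,110.00
  $910.40 + 16.5% × ($16,110.00 − $10,400.00) = $910.40 + 16.5% × $5,710.00 = $1,852.55
Solidarity Surcharge: 7% × $19,470.00 = $1,362.90
Pension Levy: 7.1% × $19,470.00 = $1,382.37
Total withheld: $1,852.55 + $1,362.90 + $1,382.37 = $4,597.82
Net pay: $19,470.00 − $4,597.82 = $14,872.18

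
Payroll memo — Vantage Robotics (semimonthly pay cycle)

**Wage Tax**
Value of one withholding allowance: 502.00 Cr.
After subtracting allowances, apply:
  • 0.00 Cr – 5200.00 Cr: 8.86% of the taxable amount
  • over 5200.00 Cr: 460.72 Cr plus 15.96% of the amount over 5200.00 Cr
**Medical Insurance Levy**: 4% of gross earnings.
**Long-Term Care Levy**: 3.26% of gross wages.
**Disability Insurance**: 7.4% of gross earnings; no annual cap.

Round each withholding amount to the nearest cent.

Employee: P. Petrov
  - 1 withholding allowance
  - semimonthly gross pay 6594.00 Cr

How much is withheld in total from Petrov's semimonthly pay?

Wage Tax: taxable = 6594.00 Cr − 1×502.00 Cr = 6092.00 Cr
  460.72 Cr + 15.96% × (6092.00 Cr − 5200.00 Cr) = 460.72 Cr + 15.96% × 892.00 Cr = 603.08 Cr
Medical Insurance Levy: 4% × 6594.00 Cr = 263.76 Cr
Long-Term Care Levy: 3.26% × 6594.00 Cr = 214.96 Cr
Disability Insurance: 7.4% × 6594.00 Cr = 487.96 Cr
Total: 603.08 Cr + 263.76 Cr + 214.96 Cr + 487.96 Cr = 1569.76 Cr

1569.76 Cr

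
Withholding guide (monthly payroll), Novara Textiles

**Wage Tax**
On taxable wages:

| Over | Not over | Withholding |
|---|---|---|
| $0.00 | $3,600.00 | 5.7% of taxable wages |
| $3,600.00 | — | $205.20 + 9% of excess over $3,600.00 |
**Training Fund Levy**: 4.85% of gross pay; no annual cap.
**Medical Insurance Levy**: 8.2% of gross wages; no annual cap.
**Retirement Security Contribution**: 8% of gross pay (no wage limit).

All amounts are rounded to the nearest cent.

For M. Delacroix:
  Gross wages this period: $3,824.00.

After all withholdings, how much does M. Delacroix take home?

$2,793.69

Wage Tax: taxable = $3,824.00
  $205.20 + 9% × ($3,824.00 − $3,600.00) = $205.20 + 9% × $224.00 = $225.36
Training Fund Levy: 4.85% × $3,824.00 = $185.46
Medical Insurance Levy: 8.2% × $3,824.00 = $313.57
Retirement Security Contribution: 8% × $3,824.00 = $305.92
Total withheld: $225.36 + $185.46 + $313.57 + $305.92 = $1,030.31
Net pay: $3,824.00 − $1,030.31 = $2,793.69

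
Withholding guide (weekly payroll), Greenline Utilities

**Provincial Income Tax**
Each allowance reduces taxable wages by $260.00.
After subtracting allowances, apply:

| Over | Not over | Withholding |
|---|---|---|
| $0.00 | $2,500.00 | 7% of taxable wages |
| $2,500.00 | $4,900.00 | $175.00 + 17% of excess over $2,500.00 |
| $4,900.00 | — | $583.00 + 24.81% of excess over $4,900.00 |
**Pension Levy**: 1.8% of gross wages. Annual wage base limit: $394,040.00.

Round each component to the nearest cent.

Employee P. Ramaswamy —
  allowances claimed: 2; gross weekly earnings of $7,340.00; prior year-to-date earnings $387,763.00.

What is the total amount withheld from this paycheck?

$1,172.34

Provincial Income Tax: taxable = $7,340.00 − 2×$260.00 = $6,820.00
  $583.00 + 24.81% × ($6,820.00 − $4,900.00) = $583.00 + 24.81% × $1,920.00 = $1,059.35
Pension Levy: cap $394,040.00 − YTD $387,763.00 = $6,277.00 subject; 1.8% × $6,277.00 = $112.99
Total: $1,059.35 + $112.99 = $1,172.34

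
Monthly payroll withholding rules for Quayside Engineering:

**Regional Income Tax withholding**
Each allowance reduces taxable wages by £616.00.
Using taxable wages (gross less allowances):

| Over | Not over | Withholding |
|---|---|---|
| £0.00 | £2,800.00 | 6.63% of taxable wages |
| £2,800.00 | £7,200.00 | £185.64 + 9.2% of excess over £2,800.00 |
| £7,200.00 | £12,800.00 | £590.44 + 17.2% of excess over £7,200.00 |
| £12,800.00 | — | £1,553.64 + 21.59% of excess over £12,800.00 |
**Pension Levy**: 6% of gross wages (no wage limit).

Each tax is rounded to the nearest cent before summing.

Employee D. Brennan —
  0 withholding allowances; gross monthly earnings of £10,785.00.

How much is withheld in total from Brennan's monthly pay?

£1,854.16

Regional Income Tax: taxable = £10,785.00
  £590.44 + 17.2% × (£10,785.00 − £7,200.00) = £590.44 + 17.2% × £3,585.00 = £1,207.06
Pension Levy: 6% × £10,785.00 = £647.10
Total: £1,207.06 + £647.10 = £1,854.16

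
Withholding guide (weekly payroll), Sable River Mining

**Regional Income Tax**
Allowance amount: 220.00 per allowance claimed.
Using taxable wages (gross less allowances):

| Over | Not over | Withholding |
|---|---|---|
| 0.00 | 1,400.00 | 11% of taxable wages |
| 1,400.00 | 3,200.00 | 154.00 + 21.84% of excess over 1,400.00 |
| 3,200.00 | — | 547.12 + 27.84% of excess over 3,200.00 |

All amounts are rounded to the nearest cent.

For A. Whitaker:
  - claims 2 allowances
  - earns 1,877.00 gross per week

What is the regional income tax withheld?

Regional Income Tax: taxable = 1,877.00 − 2×220.00 = 1,437.00
  154.00 + 21.84% × (1,437.00 − 1,400.00) = 154.00 + 21.84% × 37.00 = 162.08

162.08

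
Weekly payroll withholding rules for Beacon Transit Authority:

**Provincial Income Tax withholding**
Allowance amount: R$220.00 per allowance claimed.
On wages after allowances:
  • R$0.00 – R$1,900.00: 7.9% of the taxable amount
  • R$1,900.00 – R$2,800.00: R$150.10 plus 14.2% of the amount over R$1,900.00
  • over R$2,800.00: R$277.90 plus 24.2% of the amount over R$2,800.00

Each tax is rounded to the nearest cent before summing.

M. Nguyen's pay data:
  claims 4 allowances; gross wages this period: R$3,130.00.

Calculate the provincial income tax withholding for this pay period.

Provincial Income Tax: taxable = R$3,130.00 − 4×R$220.00 = R$2,250.00
  R$150.10 + 14.2% × (R$2,250.00 − R$1,900.00) = R$150.10 + 14.2% × R$350.00 = R$199.80

R$199.80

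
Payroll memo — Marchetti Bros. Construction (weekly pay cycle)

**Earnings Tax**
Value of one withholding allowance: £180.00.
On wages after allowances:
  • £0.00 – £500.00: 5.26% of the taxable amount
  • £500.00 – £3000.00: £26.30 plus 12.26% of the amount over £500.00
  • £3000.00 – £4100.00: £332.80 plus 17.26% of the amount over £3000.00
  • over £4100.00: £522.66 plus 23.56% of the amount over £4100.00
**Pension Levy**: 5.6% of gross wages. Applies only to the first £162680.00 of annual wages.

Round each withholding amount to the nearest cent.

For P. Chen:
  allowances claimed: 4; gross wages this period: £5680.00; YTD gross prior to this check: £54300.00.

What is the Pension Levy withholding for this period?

£318.08

Pension Levy: 5.6% × £5680.00 = £318.08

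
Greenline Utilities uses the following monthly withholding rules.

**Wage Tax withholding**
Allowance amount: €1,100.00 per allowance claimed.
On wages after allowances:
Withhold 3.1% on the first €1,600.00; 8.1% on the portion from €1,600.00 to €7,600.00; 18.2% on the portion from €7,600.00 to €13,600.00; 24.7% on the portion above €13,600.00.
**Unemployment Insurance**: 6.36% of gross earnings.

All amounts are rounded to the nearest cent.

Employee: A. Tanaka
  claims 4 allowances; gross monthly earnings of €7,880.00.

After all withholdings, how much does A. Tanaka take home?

€7,176.95

Wage Tax: taxable = €7,880.00 − 4×€1,100.00 = €3,480.00
  €49.60 + 8.1% × (€3,480.00 − €1,600.00) = €49.60 + 8.1% × €1,880.00 = €201.88
Unemployment Insurance: 6.36% × €7,880.00 = €501.17
Total withheld: €201.88 + €501.17 = €703.05
Net pay: €7,880.00 − €703.05 = €7,176.95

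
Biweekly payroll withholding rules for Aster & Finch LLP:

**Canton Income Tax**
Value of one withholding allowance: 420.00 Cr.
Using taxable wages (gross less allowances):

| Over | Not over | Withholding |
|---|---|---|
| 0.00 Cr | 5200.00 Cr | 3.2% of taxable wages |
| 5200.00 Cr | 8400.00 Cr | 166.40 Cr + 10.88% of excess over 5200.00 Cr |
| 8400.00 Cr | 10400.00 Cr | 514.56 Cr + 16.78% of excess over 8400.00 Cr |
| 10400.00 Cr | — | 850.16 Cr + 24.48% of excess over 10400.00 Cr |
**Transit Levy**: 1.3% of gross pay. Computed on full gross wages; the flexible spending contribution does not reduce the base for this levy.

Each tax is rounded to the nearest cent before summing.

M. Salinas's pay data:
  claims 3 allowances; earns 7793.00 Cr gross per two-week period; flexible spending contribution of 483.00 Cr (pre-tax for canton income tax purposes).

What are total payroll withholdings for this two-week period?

Canton Income Tax: taxable = 7793.00 Cr − 483.00 Cr − 3×420.00 Cr = 6050.00 Cr
  166.40 Cr + 10.88% × (6050.00 Cr − 5200.00 Cr) = 166.40 Cr + 10.88% × 850.00 Cr = 258.88 Cr
Transit Levy: 1.3% × 7793.00 Cr = 101.31 Cr
Total: 258.88 Cr + 101.31 Cr = 360.19 Cr

360.19 Cr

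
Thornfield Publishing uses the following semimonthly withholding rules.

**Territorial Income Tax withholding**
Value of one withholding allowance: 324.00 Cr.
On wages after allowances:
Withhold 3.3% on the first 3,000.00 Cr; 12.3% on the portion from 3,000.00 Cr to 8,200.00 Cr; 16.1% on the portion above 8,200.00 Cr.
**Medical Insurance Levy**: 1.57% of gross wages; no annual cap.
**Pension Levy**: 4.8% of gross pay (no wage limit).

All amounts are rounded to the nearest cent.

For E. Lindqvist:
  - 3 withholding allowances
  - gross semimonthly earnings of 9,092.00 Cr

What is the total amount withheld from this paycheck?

Territorial Income Tax: taxable = 9,092.00 Cr − 3×324.00 Cr = 8,120.00 Cr
  99.00 Cr + 12.3% × (8,120.00 Cr − 3,000.00 Cr) = 99.00 Cr + 12.3% × 5,120.00 Cr = 728.76 Cr
Medical Insurance Levy: 1.57% × 9,092.00 Cr = 142.74 Cr
Pension Levy: 4.8% × 9,092.00 Cr = 436.42 Cr
Total: 728.76 Cr + 142.74 Cr + 436.42 Cr = 1,307.92 Cr

1,307.92 Cr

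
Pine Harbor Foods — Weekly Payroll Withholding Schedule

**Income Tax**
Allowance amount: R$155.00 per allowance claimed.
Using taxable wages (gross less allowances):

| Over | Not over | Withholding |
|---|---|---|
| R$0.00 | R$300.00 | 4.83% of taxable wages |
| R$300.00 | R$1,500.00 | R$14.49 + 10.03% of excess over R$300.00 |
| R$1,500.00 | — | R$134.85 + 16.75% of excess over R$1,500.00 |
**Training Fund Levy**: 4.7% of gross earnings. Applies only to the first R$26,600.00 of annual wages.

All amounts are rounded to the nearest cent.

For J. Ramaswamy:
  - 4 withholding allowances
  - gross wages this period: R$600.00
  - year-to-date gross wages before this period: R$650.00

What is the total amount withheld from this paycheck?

R$28.20

Income Tax: taxable = R$600.00 − 4×R$155.00 = R$-20.00
  Taxable ≤ 0 → R$0.00
Training Fund Levy: 4.7% × R$600.00 = R$28.20
Total: R$0.00 + R$28.20 = R$28.20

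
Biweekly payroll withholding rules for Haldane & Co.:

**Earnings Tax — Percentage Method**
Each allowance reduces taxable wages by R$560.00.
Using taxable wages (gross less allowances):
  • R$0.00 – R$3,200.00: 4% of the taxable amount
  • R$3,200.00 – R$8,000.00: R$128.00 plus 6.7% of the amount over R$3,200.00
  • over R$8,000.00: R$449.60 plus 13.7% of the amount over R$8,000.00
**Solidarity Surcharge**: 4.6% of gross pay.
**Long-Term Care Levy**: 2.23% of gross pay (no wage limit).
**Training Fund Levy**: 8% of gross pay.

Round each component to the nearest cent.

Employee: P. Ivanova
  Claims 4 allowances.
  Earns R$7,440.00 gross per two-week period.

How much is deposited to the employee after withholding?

R$6,074.65

Earnings Tax: taxable = R$7,440.00 − 4×R$560.00 = R$5,200.00
  R$128.00 + 6.7% × (R$5,200.00 − R$3,200.00) = R$128.00 + 6.7% × R$2,000.00 = R$262.00
Solidarity Surcharge: 4.6% × R$7,440.00 = R$342.24
Long-Term Care Levy: 2.23% × R$7,440.00 = R$165.91
Training Fund Levy: 8% × R$7,440.00 = R$595.20
Total withheld: R$262.00 + R$342.24 + R$165.91 + R$595.20 = R$1,365.35
Net pay: R$7,440.00 − R$1,365.35 = R$6,074.65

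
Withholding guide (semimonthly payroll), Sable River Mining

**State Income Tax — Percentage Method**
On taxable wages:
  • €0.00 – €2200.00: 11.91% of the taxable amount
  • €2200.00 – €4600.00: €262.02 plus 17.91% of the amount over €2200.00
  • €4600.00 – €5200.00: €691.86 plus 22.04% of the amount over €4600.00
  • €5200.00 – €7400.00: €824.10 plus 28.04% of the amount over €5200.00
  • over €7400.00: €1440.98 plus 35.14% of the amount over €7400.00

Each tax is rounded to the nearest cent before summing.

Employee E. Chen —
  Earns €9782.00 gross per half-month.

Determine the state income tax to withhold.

State Income Tax: taxable = €9782.00
  €1440.98 + 35.14% × (€9782.00 − €7400.00) = €1440.98 + 35.14% × €2382.00 = €2278.01

€2278.01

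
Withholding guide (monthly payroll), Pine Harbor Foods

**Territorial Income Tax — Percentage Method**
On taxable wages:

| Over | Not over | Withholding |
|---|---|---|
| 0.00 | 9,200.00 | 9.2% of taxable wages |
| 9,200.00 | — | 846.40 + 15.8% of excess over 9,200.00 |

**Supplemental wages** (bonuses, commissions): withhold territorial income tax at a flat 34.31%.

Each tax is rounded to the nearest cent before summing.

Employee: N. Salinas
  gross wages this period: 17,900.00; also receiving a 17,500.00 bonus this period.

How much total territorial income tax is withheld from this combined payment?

Territorial Income Tax: taxable = 17,900.00
  846.40 + 15.8% × (17,900.00 − 9,200.00) = 846.40 + 15.8% × 8,700.00 = 2,221.00
Supplemental (34.31% flat on bonus): 34.31% × 17,500.00 = 6,004.25
Total territorial income tax: 2,221.00 + 6,004.25 = 8,225.25

8,225.25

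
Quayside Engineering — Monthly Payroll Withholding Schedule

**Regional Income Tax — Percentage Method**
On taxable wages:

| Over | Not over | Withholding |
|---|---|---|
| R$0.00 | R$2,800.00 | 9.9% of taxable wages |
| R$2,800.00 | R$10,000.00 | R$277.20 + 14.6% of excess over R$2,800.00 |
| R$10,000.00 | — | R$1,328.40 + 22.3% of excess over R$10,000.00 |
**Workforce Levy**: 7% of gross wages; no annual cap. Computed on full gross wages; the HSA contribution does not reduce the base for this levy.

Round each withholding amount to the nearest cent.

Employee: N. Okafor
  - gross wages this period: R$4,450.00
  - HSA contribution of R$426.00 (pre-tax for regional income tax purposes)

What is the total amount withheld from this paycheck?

R$767.40

Regional Income Tax: taxable = R$4,450.00 − R$426.00 = R$4,024.00
  R$277.20 + 14.6% × (R$4,024.00 − R$2,800.00) = R$277.20 + 14.6% × R$1,224.00 = R$455.90
Workforce Levy: 7% × R$4,450.00 = R$311.50
Total: R$455.90 + R$311.50 = R$767.40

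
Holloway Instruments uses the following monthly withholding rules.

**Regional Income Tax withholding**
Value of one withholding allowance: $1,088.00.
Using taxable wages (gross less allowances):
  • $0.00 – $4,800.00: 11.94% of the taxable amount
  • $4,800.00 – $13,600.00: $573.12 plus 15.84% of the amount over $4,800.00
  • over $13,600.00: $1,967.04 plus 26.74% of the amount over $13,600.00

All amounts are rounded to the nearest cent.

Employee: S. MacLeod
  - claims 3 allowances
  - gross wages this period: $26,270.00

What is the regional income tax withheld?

$4,482.20

Regional Income Tax: taxable = $26,270.00 − 3×$1,088.00 = $23,006.00
  $1,967.04 + 26.74% × ($23,006.00 − $13,600.00) = $1,967.04 + 26.74% × $9,406.00 = $4,482.20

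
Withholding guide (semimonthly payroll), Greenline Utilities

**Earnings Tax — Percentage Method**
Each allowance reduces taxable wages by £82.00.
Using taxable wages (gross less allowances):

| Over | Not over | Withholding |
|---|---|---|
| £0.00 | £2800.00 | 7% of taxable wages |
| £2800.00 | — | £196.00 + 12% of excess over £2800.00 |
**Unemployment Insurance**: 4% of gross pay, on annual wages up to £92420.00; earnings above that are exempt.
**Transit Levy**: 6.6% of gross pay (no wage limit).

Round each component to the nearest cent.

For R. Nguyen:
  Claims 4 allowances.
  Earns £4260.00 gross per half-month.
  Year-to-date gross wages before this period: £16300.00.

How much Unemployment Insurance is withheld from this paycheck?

£170.40

Unemployment Insurance: 4% × £4260.00 = £170.40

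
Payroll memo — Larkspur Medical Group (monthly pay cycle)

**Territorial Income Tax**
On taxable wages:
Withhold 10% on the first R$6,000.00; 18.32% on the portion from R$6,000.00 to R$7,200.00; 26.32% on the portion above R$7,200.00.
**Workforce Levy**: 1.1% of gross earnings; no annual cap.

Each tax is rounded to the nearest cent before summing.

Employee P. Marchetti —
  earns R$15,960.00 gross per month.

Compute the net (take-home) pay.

R$12,658.97

Territorial Income Tax: taxable = R$15,960.00
  R$819.84 + 26.32% × (R$15,960.00 − R$7,200.00) = R$819.84 + 26.32% × R$8,760.00 = R$3,125.47
Workforce Levy: 1.1% × R$15,960.00 = R$175.56
Total withheld: R$3,125.47 + R$175.56 = R$3,301.03
Net pay: R$15,960.00 − R$3,301.03 = R$12,658.97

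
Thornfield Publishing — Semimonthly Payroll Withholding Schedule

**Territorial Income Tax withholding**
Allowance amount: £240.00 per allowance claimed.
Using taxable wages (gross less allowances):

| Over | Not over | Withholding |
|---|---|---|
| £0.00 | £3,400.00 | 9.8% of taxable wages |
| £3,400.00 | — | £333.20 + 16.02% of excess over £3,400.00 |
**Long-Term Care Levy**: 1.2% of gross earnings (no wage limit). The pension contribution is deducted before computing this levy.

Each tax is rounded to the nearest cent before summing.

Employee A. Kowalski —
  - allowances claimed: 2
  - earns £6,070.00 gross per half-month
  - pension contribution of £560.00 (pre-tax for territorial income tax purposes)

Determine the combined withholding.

£660.45

Territorial Income Tax: taxable = £6,070.00 − £560.00 − 2×£240.00 = £5,030.00
  £333.20 + 16.02% × (£5,030.00 − £3,400.00) = £333.20 + 16.02% × £1,630.00 = £594.33
Long-Term Care Levy: 1.2% × £5,510.00 = £66.12
Total: £594.33 + £66.12 = £660.45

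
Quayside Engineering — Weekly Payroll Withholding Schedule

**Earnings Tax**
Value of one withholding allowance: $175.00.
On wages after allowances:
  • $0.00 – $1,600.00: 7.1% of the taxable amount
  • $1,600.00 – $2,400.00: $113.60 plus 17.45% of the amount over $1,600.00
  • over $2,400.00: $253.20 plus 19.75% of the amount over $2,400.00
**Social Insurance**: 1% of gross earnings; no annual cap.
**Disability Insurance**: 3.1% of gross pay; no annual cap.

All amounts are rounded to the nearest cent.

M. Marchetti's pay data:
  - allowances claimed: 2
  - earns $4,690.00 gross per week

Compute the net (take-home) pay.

Earnings Tax: taxable = $4,690.00 − 2×$175.00 = $4,340.00
  $253.20 + 19.75% × ($4,340.00 − $2,400.00) = $253.20 + 19.75% × $1,940.00 = $636.35
Social Insurance: 1% × $4,690.00 = $46.90
Disability Insurance: 3.1% × $4,690.00 = $145.39
Total withheld: $636.35 + $46.90 + $145.39 = $828.64
Net pay: $4,690.00 − $828.64 = $3,861.36

$3,861.36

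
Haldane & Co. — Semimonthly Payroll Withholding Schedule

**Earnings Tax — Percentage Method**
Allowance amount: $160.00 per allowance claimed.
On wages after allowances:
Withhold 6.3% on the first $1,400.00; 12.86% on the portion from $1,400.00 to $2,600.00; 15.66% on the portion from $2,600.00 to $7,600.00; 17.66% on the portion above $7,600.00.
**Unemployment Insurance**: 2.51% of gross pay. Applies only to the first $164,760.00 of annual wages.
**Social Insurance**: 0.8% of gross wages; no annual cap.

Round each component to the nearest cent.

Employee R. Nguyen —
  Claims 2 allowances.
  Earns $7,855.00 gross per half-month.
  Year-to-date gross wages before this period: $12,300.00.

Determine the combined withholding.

Earnings Tax: taxable = $7,855.00 − 2×$160.00 = $7,535.00
  $242.52 + 15.66% × ($7,535.00 − $2,600.00) = $242.52 + 15.66% × $4,935.00 = $1,015.34
Unemployment Insurance: 2.51% × $7,855.00 = $197.16
Social Insurance: 0.8% × $7,855.00 = $62.84
Total: $1,015.34 + $197.16 + $62.84 = $1,275.34

$1,275.34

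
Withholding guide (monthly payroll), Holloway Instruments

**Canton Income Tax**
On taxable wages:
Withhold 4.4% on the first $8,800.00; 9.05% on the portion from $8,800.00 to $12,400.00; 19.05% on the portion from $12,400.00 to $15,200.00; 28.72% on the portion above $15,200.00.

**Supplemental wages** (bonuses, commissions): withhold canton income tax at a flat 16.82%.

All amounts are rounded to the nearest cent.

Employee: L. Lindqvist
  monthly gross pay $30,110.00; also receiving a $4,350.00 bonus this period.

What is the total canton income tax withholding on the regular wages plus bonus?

$6,260.22

Canton Income Tax: taxable = $30,110.00
  $1,246.40 + 28.72% × ($30,110.00 − $15,200.00) = $1,246.40 + 28.72% × $14,910.00 = $5,528.55
Supplemental (16.82% flat on bonus): 16.82% × $4,350.00 = $731.67
Total canton income tax: $5,528.55 + $731.67 = $6,260.22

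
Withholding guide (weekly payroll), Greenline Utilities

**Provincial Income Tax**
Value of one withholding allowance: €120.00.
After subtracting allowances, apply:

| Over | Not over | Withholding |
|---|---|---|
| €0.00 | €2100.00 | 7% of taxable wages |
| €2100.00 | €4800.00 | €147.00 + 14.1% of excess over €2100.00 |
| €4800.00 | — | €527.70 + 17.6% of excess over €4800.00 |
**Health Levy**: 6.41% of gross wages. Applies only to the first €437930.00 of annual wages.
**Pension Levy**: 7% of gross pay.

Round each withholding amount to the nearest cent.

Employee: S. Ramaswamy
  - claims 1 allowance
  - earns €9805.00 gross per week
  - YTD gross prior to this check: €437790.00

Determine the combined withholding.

€2082.78

Provincial Income Tax: taxable = €9805.00 − 1×€120.00 = €9685.00
  €527.70 + 17.6% × (€9685.00 − €4800.00) = €527.70 + 17.6% × €4885.00 = €1387.46
Health Levy: cap €437930.00 − YTD €437790.00 = €140.00 subject; 6.41% × €140.00 = €8.97
Pension Levy: 7% × €9805.00 = €686.35
Total: €1387.46 + €8.97 + €686.35 = €2082.78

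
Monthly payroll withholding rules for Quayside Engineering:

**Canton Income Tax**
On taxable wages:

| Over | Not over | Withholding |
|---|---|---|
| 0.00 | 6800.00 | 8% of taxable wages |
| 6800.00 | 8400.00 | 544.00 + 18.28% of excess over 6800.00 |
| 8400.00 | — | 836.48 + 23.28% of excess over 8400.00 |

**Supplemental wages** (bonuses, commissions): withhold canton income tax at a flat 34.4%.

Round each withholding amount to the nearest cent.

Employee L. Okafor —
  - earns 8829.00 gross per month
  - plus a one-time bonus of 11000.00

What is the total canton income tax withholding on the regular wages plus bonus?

Canton Income Tax: taxable = 8829.00
  836.48 + 23.28% × (8829.00 − 8400.00) = 836.48 + 23.28% × 429.00 = 936.35
Supplemental (34.4% flat on bonus): 34.4% × 11000.00 = 3784.00
Total canton income tax: 936.35 + 3784.00 = 4720.35

4720.35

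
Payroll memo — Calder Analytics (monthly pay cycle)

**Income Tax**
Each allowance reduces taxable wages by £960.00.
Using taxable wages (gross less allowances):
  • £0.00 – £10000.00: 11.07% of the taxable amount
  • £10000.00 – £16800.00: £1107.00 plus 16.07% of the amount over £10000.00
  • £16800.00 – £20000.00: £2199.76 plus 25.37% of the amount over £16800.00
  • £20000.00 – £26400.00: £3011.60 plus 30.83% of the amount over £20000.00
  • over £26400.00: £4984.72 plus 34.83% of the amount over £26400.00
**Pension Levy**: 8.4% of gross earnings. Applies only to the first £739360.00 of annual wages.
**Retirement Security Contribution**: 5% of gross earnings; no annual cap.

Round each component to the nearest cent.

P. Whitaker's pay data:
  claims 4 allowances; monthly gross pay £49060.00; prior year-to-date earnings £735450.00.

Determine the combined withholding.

£14321.17

Income Tax: taxable = £49060.00 − 4×£960.00 = £45220.00
  £4984.72 + 34.83% × (£45220.00 − £26400.00) = £4984.72 + 34.83% × £18820.00 = £11539.73
Pension Levy: cap £739360.00 − YTD £735450.00 = £3910.00 subject; 8.4% × £3910.00 = £328.44
Retirement Security Contribution: 5% × £49060.00 = £2453.00
Total: £11539.73 + £328.44 + £2453.00 = £14321.17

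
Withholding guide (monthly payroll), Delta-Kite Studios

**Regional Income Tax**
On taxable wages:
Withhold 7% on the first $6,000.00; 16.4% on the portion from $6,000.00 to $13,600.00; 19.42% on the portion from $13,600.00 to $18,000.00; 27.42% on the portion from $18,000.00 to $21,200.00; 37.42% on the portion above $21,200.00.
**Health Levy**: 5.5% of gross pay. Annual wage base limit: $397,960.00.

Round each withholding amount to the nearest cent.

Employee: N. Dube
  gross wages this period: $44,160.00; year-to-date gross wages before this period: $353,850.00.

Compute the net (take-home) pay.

$29,744.00

Regional Income Tax: taxable = $44,160.00
  $3,398.32 + 37.42% × ($44,160.00 − $21,200.00) = $3,398.32 + 37.42% × $22,960.00 = $11,989.95
Health Levy: cap $397,960.00 − YTD $353,850.00 = $44,110.00 subject; 5.5% × $44,110.00 = $2,426.05
Total withheld: $11,989.95 + $2,426.05 = $14,416.00
Net pay: $44,160.00 − $14,416.00 = $29,744.00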